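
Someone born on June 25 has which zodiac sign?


Date: June 25
Conventional tropical zodiac dates: Cancer from June 21 onward; Leo starts July 23
June 25 falls within the Cancer range

Cancer


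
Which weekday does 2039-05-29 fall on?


Date: May 29, 2039
Anchor: Jan 1, 2039. With p = 2039 - 1 = 2038: (p + p//4 - p//100 + p//400) mod 7 = (2038 + 509 - 20 + 5) mod 7 = 2532 mod 7 = 5 -> Saturday (Mon=0 ... Sun=6)
Days before May (Jan-Apr): 120; offset = 120 + 29 - 1 = 148
Weekday index = (5 + 148) mod 7 = 6

Day of the week: Sunday


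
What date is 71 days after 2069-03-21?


Start: 2069-03-21, add 71 days
March 2069 has 31 days: 31 - 21 = 10 days to March 31 -> 61 left
April 2069 has 30 days -> 31 left
May 2069: 31 <= 31 -> lands on May 31

Result: 2069-05-31


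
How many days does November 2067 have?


November 2067

30 days


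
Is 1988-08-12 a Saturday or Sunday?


Anchor: Jan 1, 1988. With p = 1988 - 1 = 1987: (p + p//4 - p//100 + p//400) mod 7 = (1987 + 496 - 19 + 4) mod 7 = 2468 mod 7 = 4 -> Friday (Mon=0 ... Sun=6)
Day of year: 225; offset = 224
Weekday index = (4 + 224) mod 7 = 4 -> Friday
Weekend days: Saturday, Sunday

No


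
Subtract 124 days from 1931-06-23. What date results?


Start: 1931-06-23, subtract 124 days
Back 23 days from June 23 reaches May 31, 1931 -> 101 left
May 1931 has 31 days -> back to April 30, 1931 -> 70 left
April 1931 has 30 days -> back to March 31, 1931 -> 40 left
March 1931 has 31 days -> back to February 28, 1931 -> 9 left
February 1931: 28 - 9 = 19 -> lands on February 19

Result: 1931-02-19


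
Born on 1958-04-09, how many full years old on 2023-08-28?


Birth: 1958-04-09
Reference: 2023-08-28
Year difference: 2023 - 1958 = 65

65 years old


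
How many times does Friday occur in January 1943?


January 1943 has 31 days
Anchor: Jan 1, 1943. With p = 1943 - 1 = 1942: (p + p//4 - p//100 + p//400) mod 7 = (1942 + 485 - 19 + 4) mod 7 = 2412 mod 7 = 4 -> Friday (Mon=0 ... Sun=6)
January 1 is the anchor itself -> Friday
First Friday is January 1
Fridays: 1, 8, 15, 22, 29

5 Fridays


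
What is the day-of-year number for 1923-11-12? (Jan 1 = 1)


Date: November 12, 1923
Days in months 1 through 10: 304
Plus 12 days in November

Day of year: 316


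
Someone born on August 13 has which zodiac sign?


Date: August 13
Conventional tropical zodiac dates: Leo from July 23 onward; Virgo starts August 23
August 13 falls within the Leo range

Leo


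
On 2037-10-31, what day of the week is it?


Date: October 31, 2037
Anchor: Jan 1, 2037. With p = 2037 - 1 = 2036: (p + p//4 - p//100 + p//400) mod 7 = (2036 + 509 - 20 + 5) mod 7 = 2530 mod 7 = 3 -> Thursday (Mon=0 ... Sun=6)
Days before October (Jan-Sep): 273; offset = 273 + 31 - 1 = 303
Weekday index = (3 + 303) mod 7 = 5

Day of the week: Saturday


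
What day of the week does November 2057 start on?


Target: November 1, 2057
Anchor: Jan 1, 2057. With p = 2057 - 1 = 2056: (p + p//4 - p//100 + p//400) mod 7 = (2056 + 514 - 20 + 5) mod 7 = 2555 mod 7 = 0 -> Monday (Mon=0 ... Sun=6)
Days before November (Jan-Oct): 304 days
Weekday index = (0 + 304) mod 7 = 3

Thursday


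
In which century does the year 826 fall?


Century = (year - 1) // 100 + 1
= (826 - 1) // 100 + 1
= 825 // 100 + 1
= 8 + 1

9th century


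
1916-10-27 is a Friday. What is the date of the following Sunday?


Current: Friday
Target: Sunday
Days ahead: 2

Next Sunday: 1916-10-29


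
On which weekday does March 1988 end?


March 1988 has 31 days
Anchor: Jan 1, 1988. With p = 1988 - 1 = 1987: (p + p//4 - p//100 + p//400) mod 7 = (1987 + 496 - 19 + 4) mod 7 = 2468 mod 7 = 4 -> Friday (Mon=0 ... Sun=6)
Days before March (Jan-Feb): 60; March 1 index = (4 + 60) mod 7 = 1 -> Tuesday
Last day offset: 31 - 1 = 30 days
Weekday index = (1 + 30) mod 7 = 3

Thursday, March 31


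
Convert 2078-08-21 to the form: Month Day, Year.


ISO 2078-08-21 parses as year=2078, month=08, day=21
Month 8 -> August

August 21, 2078


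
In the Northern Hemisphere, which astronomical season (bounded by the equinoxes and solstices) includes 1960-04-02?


Date: April 2
Astronomical Spring (approx.; exact equinox/solstice day varies by year): March 20 to June 20
April 2 falls within the Spring window

Spring


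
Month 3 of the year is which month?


Month 3 of 12

March


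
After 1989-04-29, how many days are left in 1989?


Day of year: 119 of 365
Remaining = 365 - 119

246 days


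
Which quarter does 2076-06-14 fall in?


Month: June (month 6)
Q1: Jan-Mar, Q2: Apr-Jun, Q3: Jul-Sep, Q4: Oct-Dec

Q2


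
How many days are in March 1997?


March 1997

31 days


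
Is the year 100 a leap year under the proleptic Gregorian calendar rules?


Gregorian leap year rule: divisible by 4, but not by 100, unless also by 400.
100 is divisible by 100 but not 400 -> not a leap year

No


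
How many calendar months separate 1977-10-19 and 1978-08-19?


From October 1977 to August 1978
1 year * 12 = 12 months, minus 2 months = 10

10 months


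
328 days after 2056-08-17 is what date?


Start: 2056-08-17, add 328 days
August 2056 has 31 days: 31 - 17 = 14 days to August 31 -> 314 left
September 2056 has 30 days -> 284 left
October 2056 has 31 days -> 253 left
November 2056 has 30 days -> 223 left
December 2056 has 31 days -> 192 left
January 2057 has 31 days -> 161 left
February 2057 has 28 days -> 133 left
March 2057 has 31 days -> 102 left
April 2057 has 30 days -> 72 left
May 2057 has 31 days -> 41 left
June 2057 has 30 days -> 11 left
July 2057: 11 <= 31 -> lands on July 11

Result: 2057-07-11


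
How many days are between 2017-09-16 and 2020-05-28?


From 2017-09-16 to 2020-05-28
2017-09-16: days before September = 31 + 28 + 31 + 30 + 31 + 30 + 31 + 31 = 243 (2017 is not a leap year); day of year = 243 + 16 = 259
2020-05-28: days before May = 31 + 29 + 31 + 30 = 121 (2020 is a leap year); day of year = 121 + 28 = 149
Rest of 2017: 365 - 259 = 106
Full years 2018 (365), 2019 (365): 730
Total = 106 + 730 + 149 = 985

985 days


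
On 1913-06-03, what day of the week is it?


Date: June 3, 1913
Anchor: Jan 1, 1913. With p = 1913 - 1 = 1912: (p + p//4 - p//100 + p//400) mod 7 = (1912 + 478 - 19 + 4) mod 7 = 2375 mod 7 = 2 -> Wednesday (Mon=0 ... Sun=6)
Days before June (Jan-May): 151; offset = 151 + 3 - 1 = 153
Weekday index = (2 + 153) mod 7 = 1

Day of the week: Tuesday


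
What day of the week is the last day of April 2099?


April 2099 has 30 days
Anchor: Jan 1, 2099. With p = 2099 - 1 = 2098: (p + p//4 - p//100 + p//400) mod 7 = (2098 + 524 - 20 + 5) mod 7 = 2607 mod 7 = 3 -> Thursday (Mon=0 ... Sun=6)
Days before April (Jan-Mar): 90; April 1 index = (3 + 90) mod 7 = 2 -> Wednesday
Last day offset: 30 - 1 = 29 days
Weekday index = (2 + 29) mod 7 = 3

Thursday, April 30


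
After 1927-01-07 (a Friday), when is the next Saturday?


Current: Friday
Target: Saturday
Days ahead: 1

Next Saturday: 1927-01-08


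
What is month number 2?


Month 2 of 12

February


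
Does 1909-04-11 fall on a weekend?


Anchor: Jan 1, 1909. With p = 1909 - 1 = 1908: (p + p//4 - p//100 + p//400) mod 7 = (1908 + 477 - 19 + 4) mod 7 = 2370 mod 7 = 4 -> Friday (Mon=0 ... Sun=6)
Day of year: 101; offset = 100
Weekday index = (4 + 100) mod 7 = 6 -> Sunday
Weekend days: Saturday, Sunday

Yes


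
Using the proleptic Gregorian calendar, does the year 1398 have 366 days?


Gregorian leap year rule: divisible by 4, but not by 100, unless also by 400.
1398 is not divisible by 4 -> not a leap year

No


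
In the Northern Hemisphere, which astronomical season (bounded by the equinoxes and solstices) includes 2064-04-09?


Date: April 9
Astronomical Spring (approx.; exact equinox/solstice day varies by year): March 20 to June 20
April 9 falls within the Spring window

Spring


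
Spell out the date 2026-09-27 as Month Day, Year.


ISO 2026-09-27 parses as year=2026, month=09, day=27
Month 9 -> September

September 27, 2026


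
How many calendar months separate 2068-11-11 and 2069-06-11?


From November 2068 to June 2069
1 year * 12 = 12 months, minus 5 months = 7

7 months


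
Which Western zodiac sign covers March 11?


Date: March 11
Conventional tropical zodiac dates: Pisces from February 19 onward; Aries starts March 21
March 11 falls within the Pisces range

Pisces


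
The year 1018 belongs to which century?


Century = (year - 1) // 100 + 1
= (1018 - 1) // 100 + 1
= 1017 // 100 + 1
= 10 + 1

11th century


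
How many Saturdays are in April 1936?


April 1936 has 30 days
Anchor: Jan 1, 1936. With p = 1936 - 1 = 1935: (p + p//4 - p//100 + p//400) mod 7 = (1935 + 483 - 19 + 4) mod 7 = 2403 mod 7 = 2 -> Wednesday (Mon=0 ... Sun=6)
Days before April (Jan-Mar): 91; April 1 index = (2 + 91) mod 7 = 2 -> Wednesday
First Saturday is April 4
Saturdays: 4, 11, 18, 25

4 Saturdays


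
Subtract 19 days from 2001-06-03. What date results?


Start: 2001-06-03, subtract 19 days
Back 3 days from June 3 reaches May 31, 2001 -> 16 left
May 2001: 31 - 16 = 15 -> lands on May 15

Result: 2001-05-15


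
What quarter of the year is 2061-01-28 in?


Month: January (month 1)
Q1: Jan-Mar, Q2: Apr-Jun, Q3: Jul-Sep, Q4: Oct-Dec

Q1


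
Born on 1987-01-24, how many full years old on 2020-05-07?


Birth: 1987-01-24
Reference: 2020-05-07
Year difference: 2020 - 1987 = 33

33 years old


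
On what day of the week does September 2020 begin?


Target: September 1, 2020
Anchor: Jan 1, 2020. With p = 2020 - 1 = 2019: (p + p//4 - p//100 + p//400) mod 7 = (2019 + 504 - 20 + 5) mod 7 = 2508 mod 7 = 2 -> Wednesday (Mon=0 ... Sun=6)
Days before September (Jan-Aug): 244 days
Weekday index = (2 + 244) mod 7 = 1

Tuesday


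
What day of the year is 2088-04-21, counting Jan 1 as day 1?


Date: April 21, 2088
Days in months 1 through 3: 91
Plus 21 days in April

Day of year: 112


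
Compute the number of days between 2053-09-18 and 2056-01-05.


From 2053-09-18 to 2056-01-05
2053-09-18: days before September = 31 + 28 + 31 + 30 + 31 + 30 + 31 + 31 = 243 (2053 is not a leap year); day of year = 243 + 18 = 261
2056-01-05: day of year = 5
Rest of 2053: 365 - 261 = 104
Full years 2054 (365), 2055 (365): 730
Total = 104 + 730 + 5 = 839

839 days


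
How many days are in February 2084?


February 2084 (leap year: yes)

29 days


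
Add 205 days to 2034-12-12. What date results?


Start: 2034-12-12, add 205 days
December 2034 has 31 days: 31 - 12 = 19 days to December 31 -> 186 left
January 2035 has 31 days -> 155 left
February 2035 has 28 days -> 127 left
March 2035 has 31 days -> 96 left
April 2035 has 30 days -> 66 left
May 2035 has 31 days -> 35 left
June 2035 has 30 days -> 5 left
July 2035: 5 <= 31 -> lands on July 5

Result: 2035-07-05


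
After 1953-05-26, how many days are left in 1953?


Day of year: 146 of 365
Remaining = 365 - 146

219 days


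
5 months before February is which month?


February is month 2
2 - 5 = -3; wrap: -3 + 12 = 9

September


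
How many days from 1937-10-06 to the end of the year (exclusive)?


Day of year: 279 of 365
Remaining = 365 - 279

86 days


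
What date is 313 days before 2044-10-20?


Start: 2044-10-20, subtract 313 days
Back 20 days from October 20 reaches September 30, 2044 -> 293 left
September 2044 has 30 days -> back to August 31, 2044 -> 263 left
August 2044 has 31 days -> back to July 31, 2044 -> 232 left
July 2044 has 31 days -> back to June 30, 2044 -> 201 left
June 2044 has 30 days -> back to May 31, 2044 -> 171 left
May 2044 has 31 days -> back to April 30, 2044 -> 140 left
April 2044 has 30 days -> back to March 31, 2044 -> 110 left
March 2044 has 31 days -> back to February 29, 2044 -> 79 left
February 2044 has 29 days -> back to January 31, 2044 -> 50 left
January 2044 has 31 days -> back to December 31, 2043 -> 19 left
December 2043: 31 - 19 = 12 -> lands on December 12

Result: 2043-12-12


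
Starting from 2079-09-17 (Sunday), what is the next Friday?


Current: Sunday
Target: Friday
Days ahead: 5

Next Friday: 2079-09-22


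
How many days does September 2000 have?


September 2000

30 days


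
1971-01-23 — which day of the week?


Date: January 23, 1971
Anchor: Jan 1, 1971. With p = 1971 - 1 = 1970: (p + p//4 - p//100 + p//400) mod 7 = (1970 + 492 - 19 + 4) mod 7 = 2447 mod 7 = 4 -> Friday (Mon=0 ... Sun=6)
Days into year = 23 - 1 = 22
Weekday index = (4 + 22) mod 7 = 5

Day of the week: Saturday


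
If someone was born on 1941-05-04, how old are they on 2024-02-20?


Birth: 1941-05-04
Reference: 2024-02-20
Year difference: 2024 - 1941 = 83
Birthday not yet reached in 2024, subtract 1

82 years old


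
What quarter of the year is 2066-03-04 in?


Month: March (month 3)
Q1: Jan-Mar, Q2: Apr-Jun, Q3: Jul-Sep, Q4: Oct-Dec

Q1


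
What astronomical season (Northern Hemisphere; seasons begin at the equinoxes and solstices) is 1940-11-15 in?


Date: November 15
Astronomical Autumn (approx.; exact equinox/solstice day varies by year): September 22 to December 20
November 15 falls within the Autumn window

Autumn


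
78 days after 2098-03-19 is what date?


Start: 2098-03-19, add 78 days
March 2098 has 31 days: 31 - 19 = 12 days to March 31 -> 66 left
April 2098 has 30 days -> 36 left
May 2098 has 31 days -> 5 left
June 2098: 5 <= 30 -> lands on June 5

Result: 2098-06-05


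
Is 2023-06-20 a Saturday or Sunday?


Anchor: Jan 1, 2023. With p = 2023 - 1 = 2022: (p + p//4 - p//100 + p//400) mod 7 = (2022 + 505 - 20 + 5) mod 7 = 2512 mod 7 = 6 -> Sunday (Mon=0 ... Sun=6)
Day of year: 171; offset = 170
Weekday index = (6 + 170) mod 7 = 1 -> Tuesday
Weekend days: Saturday, Sunday

No


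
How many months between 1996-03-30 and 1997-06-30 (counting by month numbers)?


From March 1996 to June 1997
1 year * 12 = 12 months, plus 3 months = 15

15 months


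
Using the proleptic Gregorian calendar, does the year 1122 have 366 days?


Gregorian leap year rule: divisible by 4, but not by 100, unless also by 400.
1122 is not divisible by 4 -> not a leap year

No


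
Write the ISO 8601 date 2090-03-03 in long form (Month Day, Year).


ISO 2090-03-03 parses as year=2090, month=03, day=03
Month 3 -> March

March 3, 2090


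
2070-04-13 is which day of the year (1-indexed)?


Date: April 13, 2070
Days in months 1 through 3: 90
Plus 13 days in April

Day of year: 103


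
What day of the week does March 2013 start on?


Target: March 1, 2013
Anchor: Jan 1, 2013. With p = 2013 - 1 = 2012: (p + p//4 - p//100 + p//400) mod 7 = (2012 + 503 - 20 + 5) mod 7 = 2500 mod 7 = 1 -> Tuesday (Mon=0 ... Sun=6)
Days before March (Jan-Feb): 59 days
Weekday index = (1 + 59) mod 7 = 4

Friday


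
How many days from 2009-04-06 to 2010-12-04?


From 2009-04-06 to 2010-12-04
2009-04-06: days before April = 31 + 28 + 31 = 90 (2009 is not a leap year); day of year = 90 + 6 = 96
2010-12-04: days before December = 31 + 28 + 31 + 30 + 31 + 30 + 31 + 31 + 30 + 31 + 30 = 334 (2010 is not a leap year); day of year = 334 + 4 = 338
Rest of 2009: 365 - 96 = 269
Total = 269 + 338 = 607

607 days


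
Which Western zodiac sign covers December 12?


Date: December 12
Conventional tropical zodiac dates: Sagittarius from November 22 onward; Capricorn starts December 22
December 12 falls within the Sagittarius range

Sagittarius


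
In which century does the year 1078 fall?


Century = (year - 1) // 100 + 1
= (1078 - 1) // 100 + 1
= 1077 // 100 + 1
= 10 + 1

11th century


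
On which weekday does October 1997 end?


October 1997 has 31 days
Anchor: Jan 1, 1997. With p = 1997 - 1 = 1996: (p + p//4 - p//100 + p//400) mod 7 = (1996 + 499 - 19 + 4) mod 7 = 2480 mod 7 = 2 -> Wednesday (Mon=0 ... Sun=6)
Days before October (Jan-Sep): 273; October 1 index = (2 + 273) mod 7 = 2 -> Wednesday
Last day offset: 31 - 1 = 30 days
Weekday index = (2 + 30) mod 7 = 4

Friday, October 31


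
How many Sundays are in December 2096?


December 2096 has 31 days
Anchor: Jan 1, 2096. With p = 2096 - 1 = 2095: (p + p//4 - p//100 + p//400) mod 7 = (2095 + 523 - 20 + 5) mod 7 = 2603 mod 7 = 6 -> Sunday (Mon=0 ... Sun=6)
Days before December (Jan-Nov): 335; December 1 index = (6 + 335) mod 7 = 5 -> Saturday
First Sunday is December 2
Sundays: 2, 9, 16, 23, 30

5 Sundays


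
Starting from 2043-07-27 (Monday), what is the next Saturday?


Current: Monday
Target: Saturday
Days ahead: 5

Next Saturday: 2043-08-01


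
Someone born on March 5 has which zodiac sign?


Date: March 5
Conventional tropical zodiac dates: Pisces from February 19 onward; Aries starts March 21
March 5 falls within the Pisces range

Pisces


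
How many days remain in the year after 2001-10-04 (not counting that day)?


Day of year: 277 of 365
Remaining = 365 - 277

88 days


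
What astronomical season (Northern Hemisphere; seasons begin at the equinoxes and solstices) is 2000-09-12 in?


Date: September 12
Astronomical Summer (approx.; exact equinox/solstice day varies by year): June 21 to September 21
September 12 falls within the Summer window

Summer


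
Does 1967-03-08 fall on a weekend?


Anchor: Jan 1, 1967. With p = 1967 - 1 = 1966: (p + p//4 - p//100 + p//400) mod 7 = (1966 + 491 - 19 + 4) mod 7 = 2442 mod 7 = 6 -> Sunday (Mon=0 ... Sun=6)
Day of year: 67; offset = 66
Weekday index = (6 + 66) mod 7 = 2 -> Wednesday
Weekend days: Saturday, Sunday

No


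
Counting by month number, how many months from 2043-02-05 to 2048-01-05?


From February 2043 to January 2048
5 years * 12 = 60 months, minus 1 month = 59

59 months


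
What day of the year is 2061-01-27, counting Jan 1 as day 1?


Date: January 27, 2061
No months before January
Plus 27 days in January

Day of year: 27


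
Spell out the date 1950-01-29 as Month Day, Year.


ISO 1950-01-29 parses as year=1950, month=01, day=29
Month 1 -> January

January 29, 1950


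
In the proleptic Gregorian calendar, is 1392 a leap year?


Gregorian leap year rule: divisible by 4, but not by 100, unless also by 400.
1392 is divisible by 4 but not 100 -> leap year

Yes


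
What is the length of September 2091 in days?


September 2091

30 days


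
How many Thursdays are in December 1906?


December 1906 has 31 days
Anchor: Jan 1, 1906. With p = 1906 - 1 = 1905: (p + p//4 - p//100 + p//400) mod 7 = (1905 + 476 - 19 + 4) mod 7 = 2366 mod 7 = 0 -> Monday (Mon=0 ... Sun=6)
Days before December (Jan-Nov): 334; December 1 index = (0 + 334) mod 7 = 5 -> Saturday
First Thursday is December 6
Thursdays: 6, 13, 20, 27

4 Thursdays


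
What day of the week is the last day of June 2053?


June 2053 has 30 days
Anchor: Jan 1, 2053. With p = 2053 - 1 = 2052: (p + p//4 - p//100 + p//400) mod 7 = (2052 + 513 - 20 + 5) mod 7 = 2550 mod 7 = 2 -> Wednesday (Mon=0 ... Sun=6)
Days before June (Jan-May): 151; June 1 index = (2 + 151) mod 7 = 6 -> Sunday
Last day offset: 30 - 1 = 29 days
Weekday index = (6 + 29) mod 7 = 0

Monday, June 30


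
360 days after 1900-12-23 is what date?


Start: 1900-12-23, add 360 days
December 1900 has 31 days: 31 - 23 = 8 days to December 31 -> 352 left
January 1901 has 31 days -> 321 left
February 1901 has 28 days -> 293 left
March 1901 has 31 days -> 262 left
April 1901 has 30 days -> 232 left
May 1901 has 31 days -> 201 left
June 1901 has 30 days -> 171 left
July 1901 has 31 days -> 140 left
August 1901 has 31 days -> 109 left
September 1901 has 30 days -> 79 left
October 1901 has 31 days -> 48 left
November 1901 has 30 days -> 18 left
December 1901: 18 <= 31 -> lands on December 18

Result: 1901-12-18


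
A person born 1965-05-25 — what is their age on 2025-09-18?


Birth: 1965-05-25
Reference: 2025-09-18
Year difference: 2025 - 1965 = 60

60 years old


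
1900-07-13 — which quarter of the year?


Month: July (month 7)
Q1: Jan-Mar, Q2: Apr-Jun, Q3: Jul-Sep, Q4: Oct-Dec

Q3


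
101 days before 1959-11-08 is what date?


Start: 1959-11-08, subtract 101 days
Back 8 days from November 8 reaches October 31, 1959 -> 93 left
October 1959 has 31 days -> back to September 30, 1959 -> 62 left
September 1959 has 30 days -> back to August 31, 1959 -> 32 left
August 1959 has 31 days -> back to July 31, 1959 -> 1 left
July 1959: 31 - 1 = 30 -> lands on July 30

Result: 1959-07-30


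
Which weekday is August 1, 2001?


Target: August 1, 2001
Anchor: Jan 1, 2001. With p = 2001 - 1 = 2000: (p + p//4 - p//100 + p//400) mod 7 = (2000 + 500 - 20 + 5) mod 7 = 2485 mod 7 = 0 -> Monday (Mon=0 ... Sun=6)
Days before August (Jan-Jul): 212 days
Weekday index = (0 + 212) mod 7 = 2

Wednesday


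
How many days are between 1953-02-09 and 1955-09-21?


From 1953-02-09 to 1955-09-21
1953-02-09: days before February = 31; day of year = 31 + 9 = 40
1955-09-21: days before September = 31 + 28 + 31 + 30 + 31 + 30 + 31 + 31 = 243 (1955 is not a leap year); day of year = 243 + 21 = 264
Rest of 1953: 365 - 40 = 325
Full years 1954 (365): 365
Total = 325 + 365 + 264 = 954

954 days


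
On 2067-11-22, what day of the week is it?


Date: November 22, 2067
Anchor: Jan 1, 2067. With p = 2067 - 1 = 2066: (p + p//4 - p//100 + p//400) mod 7 = (2066 + 516 - 20 + 5) mod 7 = 2567 mod 7 = 5 -> Saturday (Mon=0 ... Sun=6)
Days before November (Jan-Oct): 304; offset = 304 + 22 - 1 = 325
Weekday index = (5 + 325) mod 7 = 1

Day of the week: Tuesday


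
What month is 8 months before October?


October is month 10
10 - 8 = 2

February


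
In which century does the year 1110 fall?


Century = (year - 1) // 100 + 1
= (1110 - 1) // 100 + 1
= 1109 // 100 + 1
= 11 + 1

12th century


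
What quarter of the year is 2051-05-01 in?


Month: May (month 5)
Q1: Jan-Mar, Q2: Apr-Jun, Q3: Jul-Sep, Q4: Oct-Dec

Q2


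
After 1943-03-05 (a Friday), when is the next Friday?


Current: Friday
Target: Friday
Days ahead: 7

Next Friday: 1943-03-12


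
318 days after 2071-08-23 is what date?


Start: 2071-08-23, add 318 days
August 2071 has 31 days: 31 - 23 = 8 days to August 31 -> 310 left
September 2071 has 30 days -> 280 left
October 2071 has 31 days -> 249 left
November 2071 has 30 days -> 219 left
December 2071 has 31 days -> 188 left
January 2072 has 31 days -> 157 left
February 2072 has 29 days -> 128 left
March 2072 has 31 days -> 97 left
April 2072 has 30 days -> 67 left
May 2072 has 31 days -> 36 left
June 2072 has 30 days -> 6 left
July 2072: 6 <= 31 -> lands on July 6

Result: 2072-07-06


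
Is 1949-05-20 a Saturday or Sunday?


Anchor: Jan 1, 1949. With p = 1949 - 1 = 1948: (p + p//4 - p//100 + p//400) mod 7 = (1948 + 487 - 19 + 4) mod 7 = 2420 mod 7 = 5 -> Saturday (Mon=0 ... Sun=6)
Day of year: 140; offset = 139
Weekday index = (5 + 139) mod 7 = 4 -> Friday
Weekend days: Saturday, Sunday

No


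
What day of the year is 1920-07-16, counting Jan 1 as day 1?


Date: July 16, 1920
Days in months 1 through 6: 182
Plus 16 days in July

Day of year: 198


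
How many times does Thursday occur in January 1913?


January 1913 has 31 days
Anchor: Jan 1, 1913. With p = 1913 - 1 = 1912: (p + p//4 - p//100 + p//400) mod 7 = (1912 + 478 - 19 + 4) mod 7 = 2375 mod 7 = 2 -> Wednesday (Mon=0 ... Sun=6)
January 1 is the anchor itself -> Wednesday
First Thursday is January 2
Thursdays: 2, 9, 16, 23, 30

5 Thursdays


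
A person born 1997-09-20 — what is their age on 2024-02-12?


Birth: 1997-09-20
Reference: 2024-02-12
Year difference: 2024 - 1997 = 27
Birthday not yet reached in 2024, subtract 1

26 years old


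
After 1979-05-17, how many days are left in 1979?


Day of year: 137 of 365
Remaining = 365 - 137

228 days


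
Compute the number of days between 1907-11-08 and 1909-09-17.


From 1907-11-08 to 1909-09-17
1907-11-08: days before November = 31 + 28 + 31 + 30 + 31 + 30 + 31 + 31 + 30 + 31 = 304 (1907 is not a leap year); day of year = 304 + 8 = 312
1909-09-17: days before September = 31 + 28 + 31 + 30 + 31 + 30 + 31 + 31 = 243 (1909 is not a leap year); day of year = 243 + 17 = 260
Rest of 1907: 365 - 312 = 53
Full years 1908 (366): 366
Total = 53 + 366 + 260 = 679

679 days


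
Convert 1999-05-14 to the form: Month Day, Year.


ISO 1999-05-14 parses as year=1999, month=05, day=14
Month 5 -> May

May 14, 1999


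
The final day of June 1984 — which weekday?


June 1984 has 30 days
Anchor: Jan 1, 1984. With p = 1984 - 1 = 1983: (p + p//4 - p//100 + p//400) mod 7 = (1983 + 495 - 19 + 4) mod 7 = 2463 mod 7 = 6 -> Sunday (Mon=0 ... Sun=6)
Days before June (Jan-May): 152; June 1 index = (6 + 152) mod 7 = 4 -> Friday
Last day offset: 30 - 1 = 29 days
Weekday index = (4 + 29) mod 7 = 5

Saturday, June 30


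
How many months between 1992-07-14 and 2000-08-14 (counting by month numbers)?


From July 1992 to August 2000
8 years * 12 = 96 months, plus 1 month = 97

97 months


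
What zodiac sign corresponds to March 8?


Date: March 8
Conventional tropical zodiac dates: Pisces from February 19 onward; Aries starts March 21
March 8 falls within the Pisces range

Pisces


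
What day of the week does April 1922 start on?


Target: April 1, 1922
Anchor: Jan 1, 1922. With p = 1922 - 1 = 1921: (p + p//4 - p//100 + p//400) mod 7 = (1921 + 480 - 19 + 4) mod 7 = 2386 mod 7 = 6 -> Sunday (Mon=0 ... Sun=6)
Days before April (Jan-Mar): 90 days
Weekday index = (6 + 90) mod 7 = 5

Saturday


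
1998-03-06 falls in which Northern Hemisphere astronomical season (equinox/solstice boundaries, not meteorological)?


Date: March 6
Astronomical Winter (approx.; exact equinox/solstice day varies by year): December 21 to March 19
March 6 falls within the Winter window

Winter


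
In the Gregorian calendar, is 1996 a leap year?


Gregorian leap year rule: divisible by 4, but not by 100, unless also by 400.
1996 is divisible by 4 but not 100 -> leap year

Yes


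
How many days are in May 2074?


May 2074

31 days


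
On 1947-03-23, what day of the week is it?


Date: March 23, 1947
Anchor: Jan 1, 1947. With p = 1947 - 1 = 1946: (p + p//4 - p//100 + p//400) mod 7 = (1946 + 486 - 19 + 4) mod 7 = 2417 mod 7 = 2 -> Wednesday (Mon=0 ... Sun=6)
Days before March (Jan-Feb): 59; offset = 59 + 23 - 1 = 81
Weekday index = (2 + 81) mod 7 = 6

Day of the week: Sunday


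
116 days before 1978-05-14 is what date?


Start: 1978-05-14, subtract 116 days
Back 14 days from May 14 reaches April 30, 1978 -> 102 left
April 1978 has 30 days -> back to March 31, 1978 -> 72 left
March 1978 has 31 days -> back to February 28, 1978 -> 41 left
February 1978 has 28 days -> back to January 31, 1978 -> 13 left
January 1978: 31 - 13 = 18 -> lands on January 18

Result: 1978-01-18


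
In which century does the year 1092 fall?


Century = (year - 1) // 100 + 1
= (1092 - 1) // 100 + 1
= 1091 // 100 + 1
= 10 + 1

11th century


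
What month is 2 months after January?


January is month 1
1 + 2 = 3

March


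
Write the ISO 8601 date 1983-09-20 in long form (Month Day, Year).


ISO 1983-09-20 parses as year=1983, month=09, day=20
Month 9 -> September

September 20, 1983


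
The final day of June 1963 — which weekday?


June 1963 has 30 days
Anchor: Jan 1, 1963. With p = 1963 - 1 = 1962: (p + p//4 - p//100 + p//400) mod 7 = (1962 + 490 - 19 + 4) mod 7 = 2437 mod 7 = 1 -> Tuesday (Mon=0 ... Sun=6)
Days before June (Jan-May): 151; June 1 index = (1 + 151) mod 7 = 5 -> Saturday
Last day offset: 30 - 1 = 29 days
Weekday index = (5 + 29) mod 7 = 6

Sunday, June 30


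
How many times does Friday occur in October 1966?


October 1966 has 31 days
Anchor: Jan 1, 1966. With p = 1966 - 1 = 1965: (p + p//4 - p//100 + p//400) mod 7 = (1965 + 491 - 19 + 4) mod 7 = 2441 mod 7 = 5 -> Saturday (Mon=0 ... Sun=6)
Days before October (Jan-Sep): 273; October 1 index = (5 + 273) mod 7 = 5 -> Saturday
First Friday is October 7
Fridays: 7, 14, 21, 28

4 Fridays


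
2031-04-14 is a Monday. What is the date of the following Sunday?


Current: Monday
Target: Sunday
Days ahead: 6

Next Sunday: 2031-04-20


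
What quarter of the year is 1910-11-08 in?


Month: November (month 11)
Q1: Jan-Mar, Q2: Apr-Jun, Q3: Jul-Sep, Q4: Oct-Dec

Q4


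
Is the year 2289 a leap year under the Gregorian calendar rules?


Gregorian leap year rule: divisible by 4, but not by 100, unless also by 400.
2289 is not divisible by 4 -> not a leap year

No


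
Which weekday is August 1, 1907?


Target: August 1, 1907
Anchor: Jan 1, 1907. With p = 1907 - 1 = 1906: (p + p//4 - p//100 + p//400) mod 7 = (1906 + 476 - 19 + 4) mod 7 = 2367 mod 7 = 1 -> Tuesday (Mon=0 ... Sun=6)
Days before August (Jan-Jul): 212 days
Weekday index = (1 + 212) mod 7 = 3

Thursday


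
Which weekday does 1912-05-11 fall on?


Date: May 11, 1912
Anchor: Jan 1, 1912. With p = 1912 - 1 = 1911: (p + p//4 - p//100 + p//400) mod 7 = (1911 + 477 - 19 + 4) mod 7 = 2373 mod 7 = 0 -> Monday (Mon=0 ... Sun=6)
Days before May (Jan-Apr): 121; offset = 121 + 11 - 1 = 131
Weekday index = (0 + 131) mod 7 = 5

Day of the week: Saturday


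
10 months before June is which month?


June is month 6
6 - 10 = -4; wrap: -4 + 12 = 8

August


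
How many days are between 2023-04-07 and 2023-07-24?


From 2023-04-07 to 2023-07-24
2023-04-07: days before April = 31 + 28 + 31 = 90 (2023 is not a leap year); day of year = 90 + 7 = 97
2023-07-24: days before July = 31 + 28 + 31 + 30 + 31 + 30 = 181 (2023 is not a leap year); day of year = 181 + 24 = 205
Same year: 205 - 97 = 108

108 days


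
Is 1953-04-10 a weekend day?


Anchor: Jan 1, 1953. With p = 1953 - 1 = 1952: (p + p//4 - p//100 + p//400) mod 7 = (1952 + 488 - 19 + 4) mod 7 = 2425 mod 7 = 3 -> Thursday (Mon=0 ... Sun=6)
Day of year: 100; offset = 99
Weekday index = (3 + 99) mod 7 = 4 -> Friday
Weekend days: Saturday, Sunday

No


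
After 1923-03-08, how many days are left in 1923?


Day of year: 67 of 365
Remaining = 365 - 67

298 days


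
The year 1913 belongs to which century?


Century = (year - 1) // 100 + 1
= (1913 - 1) // 100 + 1
= 1912 // 100 + 1
= 19 + 1

20th century


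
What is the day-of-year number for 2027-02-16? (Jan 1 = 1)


Date: February 16, 2027
Days in months 1 through 1: 31
Plus 16 days in February

Day of year: 47


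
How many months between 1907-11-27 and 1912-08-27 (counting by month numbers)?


From November 1907 to August 1912
5 years * 12 = 60 months, minus 3 months = 57

57 months


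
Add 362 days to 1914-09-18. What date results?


Start: 1914-09-18, add 362 days
September 1914 has 30 days: 30 - 18 = 12 days to September 30 -> 350 left
October 1914 has 31 days -> 319 left
November 1914 has 30 days -> 289 left
December 1914 has 31 days -> 258 left
January 1915 has 31 days -> 227 left
February 1915 has 28 days -> 199 left
March 1915 has 31 days -> 168 left
April 1915 has 30 days -> 138 left
May 1915 has 31 days -> 107 left
June 1915 has 30 days -> 77 left
July 1915 has 31 days -> 46 left
August 1915 has 31 days -> 15 left
September 1915: 15 <= 30 -> lands on September 15

Result: 1915-09-15


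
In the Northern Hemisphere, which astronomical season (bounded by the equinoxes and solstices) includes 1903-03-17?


Date: March 17
Astronomical Winter (approx.; exact equinox/solstice day varies by year): December 21 to March 19
March 17 falls within the Winter window

Winter


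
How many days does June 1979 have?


June 1979

30 days


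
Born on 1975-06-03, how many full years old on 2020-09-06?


Birth: 1975-06-03
Reference: 2020-09-06
Year difference: 2020 - 1975 = 45

45 years old


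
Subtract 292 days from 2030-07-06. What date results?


Start: 2030-07-06, subtract 292 days
Back 6 days from July 6 reaches June 30, 2030 -> 286 left
June 2030 has 30 days -> back to May 31, 2030 -> 256 left
May 2030 has 31 days -> back to April 30, 2030 -> 225 left
April 2030 has 30 days -> back to March 31, 2030 -> 195 left
March 2030 has 31 days -> back to February 28, 2030 -> 164 left
February 2030 has 28 days -> back to January 31, 2030 -> 136 left
January 2030 has 31 days -> back to December 31, 2029 -> 105 left
December 2029 has 31 days -> back to November 30, 2029 -> 74 left
November 2029 has 30 days -> back to October 31, 2029 -> 44 left
October 2029 has 31 days -> back to September 30, 2029 -> 13 left
September 2029: 30 - 13 = 17 -> lands on September 17

Result: 2029-09-17


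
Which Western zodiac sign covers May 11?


Date: May 11
Conventional tropical zodiac dates: Taurus from April 20 onward; Gemini starts May 21
May 11 falls within the Taurus range

Taurus


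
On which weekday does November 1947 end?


November 1947 has 30 days
Anchor: Jan 1, 1947. With p = 1947 - 1 = 1946: (p + p//4 - p//100 + p//400) mod 7 = (1946 + 486 - 19 + 4) mod 7 = 2417 mod 7 = 2 -> Wednesday (Mon=0 ... Sun=6)
Days before November (Jan-Oct): 304; November 1 index = (2 + 304) mod 7 = 5 -> Saturday
Last day offset: 30 - 1 = 29 days
Weekday index = (5 + 29) mod 7 = 6

Sunday, November 30


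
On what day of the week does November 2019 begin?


Target: November 1, 2019
Anchor: Jan 1, 2019. With p = 2019 - 1 = 2018: (p + p//4 - p//100 + p//400) mod 7 = (2018 + 504 - 20 + 5) mod 7 = 2507 mod 7 = 1 -> Tuesday (Mon=0 ... Sun=6)
Days before November (Jan-Oct): 304 days
Weekday index = (1 + 304) mod 7 = 4

Friday


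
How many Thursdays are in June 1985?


June 1985 has 30 days
Anchor: Jan 1, 1985. With p = 1985 - 1 = 1984: (p + p//4 - p//100 + p//400) mod 7 = (1984 + 496 - 19 + 4) mod 7 = 2465 mod 7 = 1 -> Tuesday (Mon=0 ... Sun=6)
Days before June (Jan-May): 151; June 1 index = (1 + 151) mod 7 = 5 -> Saturday
First Thursday is June 6
Thursdays: 6, 13, 20, 27

4 Thursdays


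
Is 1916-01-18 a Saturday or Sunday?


Anchor: Jan 1, 1916. With p = 1916 - 1 = 1915: (p + p//4 - p//100 + p//400) mod 7 = (1915 + 478 - 19 + 4) mod 7 = 2378 mod 7 = 5 -> Saturday (Mon=0 ... Sun=6)
Day of year: 18; offset = 17
Weekday index = (5 + 17) mod 7 = 1 -> Tuesday
Weekend days: Saturday, Sunday

No


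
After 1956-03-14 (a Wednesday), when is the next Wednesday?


Current: Wednesday
Target: Wednesday
Days ahead: 7

Next Wednesday: 1956-03-21


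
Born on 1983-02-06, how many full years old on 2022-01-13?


Birth: 1983-02-06
Reference: 2022-01-13
Year difference: 2022 - 1983 = 39
Birthday not yet reached in 2022, subtract 1

38 years old


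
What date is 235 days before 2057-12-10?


Start: 2057-12-10, subtract 235 days
Back 10 days from December 10 reaches November 30, 2057 -> 225 left
November 2057 has 30 days -> back to October 31, 2057 -> 195 left
October 2057 has 31 days -> back to September 30, 2057 -> 164 left
September 2057 has 30 days -> back to August 31, 2057 -> 134 left
August 2057 has 31 days -> back to July 31, 2057 -> 103 left
July 2057 has 31 days -> back to June 30, 2057 -> 72 left
June 2057 has 30 days -> back to May 31, 2057 -> 42 left
May 2057 has 31 days -> back to April 30, 2057 -> 11 left
April 2057: 30 - 11 = 19 -> lands on April 19

Result: 2057-04-19


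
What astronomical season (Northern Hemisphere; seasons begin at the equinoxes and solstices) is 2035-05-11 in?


Date: May 11
Astronomical Spring (approx.; exact equinox/solstice day varies by year): March 20 to June 20
May 11 falls within the Spring window

Spring


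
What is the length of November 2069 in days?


November 2069

30 days


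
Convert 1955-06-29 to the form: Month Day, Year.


ISO 1955-06-29 parses as year=1955, month=06, day=29
Month 6 -> June

June 29, 1955


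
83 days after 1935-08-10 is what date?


Start: 1935-08-10, add 83 days
August 1935 has 31 days: 31 - 10 = 21 days to August 31 -> 62 left
September 1935 has 30 days -> 32 left
October 1935 has 31 days -> 1 left
November 1935: 1 <= 30 -> lands on November 1

Result: 1935-11-01


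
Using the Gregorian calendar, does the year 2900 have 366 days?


Gregorian leap year rule: divisible by 4, but not by 100, unless also by 400.
2900 is divisible by 100 but not 400 -> not a leap year

No


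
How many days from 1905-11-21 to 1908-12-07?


From 1905-11-21 to 1908-12-07
1905-11-21: days before November = 31 + 28 + 31 + 30 + 31 + 30 + 31 + 31 + 30 + 31 = 304 (1905 is not a leap year); day of year = 304 + 21 = 325
1908-12-07: days before December = 31 + 29 + 31 + 30 + 31 + 30 + 31 + 31 + 30 + 31 + 30 = 335 (1908 is a leap year); day of year = 335 + 7 = 342
Rest of 1905: 365 - 325 = 40
Full years 1906 (365), 1907 (365): 730
Total = 40 + 730 + 342 = 1112

1112 days


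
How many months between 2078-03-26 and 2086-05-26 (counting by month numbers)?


From March 2078 to May 2086
8 years * 12 = 96 months, plus 2 months = 98

98 months


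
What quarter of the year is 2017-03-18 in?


Month: March (month 3)
Q1: Jan-Mar, Q2: Apr-Jun, Q3: Jul-Sep, Q4: Oct-Dec

Q1


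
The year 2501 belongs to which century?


Century = (year - 1) // 100 + 1
= (2501 - 1) // 100 + 1
= 2500 // 100 + 1
= 25 + 1

26th century


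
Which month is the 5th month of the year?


Month 5 of 12

May


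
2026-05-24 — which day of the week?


Date: May 24, 2026
Anchor: Jan 1, 2026. With p = 2026 - 1 = 2025: (p + p//4 - p//100 + p//400) mod 7 = (2025 + 506 - 20 + 5) mod 7 = 2516 mod 7 = 3 -> Thursday (Mon=0 ... Sun=6)
Days before May (Jan-Apr): 120; offset = 120 + 24 - 1 = 143
Weekday index = (3 + 143) mod 7 = 6

Day of the week: Sunday


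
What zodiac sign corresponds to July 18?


Date: July 18
Conventional tropical zodiac dates: Cancer from June 21 onward; Leo starts July 23
July 18 falls within the Cancer range

Cancer


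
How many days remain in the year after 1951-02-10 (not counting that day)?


Day of year: 41 of 365
Remaining = 365 - 41

324 days


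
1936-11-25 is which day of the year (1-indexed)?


Date: November 25, 1936
Days in months 1 through 10: 305
Plus 25 days in November

Day of year: 330


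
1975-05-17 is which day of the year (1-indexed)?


Date: May 17, 1975
Days in months 1 through 4: 120
Plus 17 days in May

Day of year: 137


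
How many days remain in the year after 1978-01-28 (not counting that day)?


Day of year: 28 of 365
Remaining = 365 - 28

337 days


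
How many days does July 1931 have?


July 1931

31 days


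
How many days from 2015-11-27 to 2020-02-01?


From 2015-11-27 to 2020-02-01
2015-11-27: days before November = 31 + 28 + 31 + 30 + 31 + 30 + 31 + 31 + 30 + 31 = 304 (2015 is not a leap year); day of year = 304 + 27 = 331
2020-02-01: days before February = 31; day of year = 31 + 1 = 32
Rest of 2015: 365 - 331 = 34
Full years 2016 (366), 2017 (365), 2018 (365), 2019 (365): 1461
Total = 34 + 1461 + 32 = 1527

1527 days


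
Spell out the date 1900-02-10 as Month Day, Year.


ISO 1900-02-10 parses as year=1900, month=02, day=10
Month 2 -> February

February 10, 1900


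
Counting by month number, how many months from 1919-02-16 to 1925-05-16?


From February 1919 to May 1925
6 years * 12 = 72 months, plus 3 months = 75

75 months


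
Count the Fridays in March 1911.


March 1911 has 31 days
Anchor: Jan 1, 1911. With p = 1911 - 1 = 1910: (p + p//4 - p//100 + p//400) mod 7 = (1910 + 477 - 19 + 4) mod 7 = 2372 mod 7 = 6 -> Sunday (Mon=0 ... Sun=6)
Days before March (Jan-Feb): 59; March 1 index = (6 + 59) mod 7 = 2 -> Wednesday
First Friday is March 3
Fridays: 3, 10, 17, 24, 31

5 Fridays


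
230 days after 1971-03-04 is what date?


Start: 1971-03-04, add 230 days
March 1971 has 31 days: 31 - 4 = 27 days to March 31 -> 203 left
April 1971 has 30 days -> 173 left
May 1971 has 31 days -> 142 left
June 1971 has 30 days -> 112 left
July 1971 has 31 days -> 81 left
August 1971 has 31 days -> 50 left
September 1971 has 30 days -> 20 left
October 1971: 20 <= 31 -> lands on October 20

Result: 1971-10-20
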